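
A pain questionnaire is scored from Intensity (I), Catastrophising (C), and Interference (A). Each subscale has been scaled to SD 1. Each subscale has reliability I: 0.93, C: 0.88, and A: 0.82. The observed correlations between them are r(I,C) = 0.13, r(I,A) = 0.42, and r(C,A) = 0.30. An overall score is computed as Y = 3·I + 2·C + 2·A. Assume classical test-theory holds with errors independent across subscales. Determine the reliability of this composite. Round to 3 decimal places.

0.930

Var(Y) = 3² + 2² + 2² + 2·[6·0.13 + 6·0.42 + 4·0.30] = 17 + 9 = 26.
With uncorrelated errors the cross-covariances are all true-score covariance, so they carry over unchanged; only the diagonal terms shrink to ρᵢσᵢ².
True-score variance = [3²·0.93 + 2²·0.88 + 2²·0.82] + 9 = 15.17 + 9 = 24.17.
Reliability = 24.17 / 26 = 0.930.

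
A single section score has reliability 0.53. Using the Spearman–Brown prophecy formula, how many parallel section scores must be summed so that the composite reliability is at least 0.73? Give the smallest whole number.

3

k ≥ ρ*(1−ρ₁)/(ρ₁(1−ρ*)) = 0.73·0.47 / (0.53·0.27) = 2.398.
Smallest integer k = 3.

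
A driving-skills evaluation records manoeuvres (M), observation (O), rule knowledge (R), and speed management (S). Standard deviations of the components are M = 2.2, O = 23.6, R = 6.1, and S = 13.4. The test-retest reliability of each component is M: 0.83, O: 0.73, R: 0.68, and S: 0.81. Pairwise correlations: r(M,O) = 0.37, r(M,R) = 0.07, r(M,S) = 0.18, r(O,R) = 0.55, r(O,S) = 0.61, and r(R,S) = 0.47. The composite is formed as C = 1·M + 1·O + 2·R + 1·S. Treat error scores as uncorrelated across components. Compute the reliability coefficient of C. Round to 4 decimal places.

Var(C) = 2.2² + 23.6² + 2²·6.1² + 13.4² + 2·[2.2·23.6·0.37 + 2·2.2·6.1·0.07 + 2.2·13.4·0.18 + 2·23.6·6.1·0.55 + 23.6·13.4·0.61 + 2·6.1·13.4·0.47] = 890.2 + 908.987 = 1799.19.
With uncorrelated errors the cross-covariances are all true-score covariance, so they carry over unchanged; only the diagonal terms shrink to ρᵢσᵢ².
True-score variance = [2.2²·0.83 + 23.6²·0.73 + 2²·6.1²·0.68 + 13.4²·0.81] + 908.987 = 657.253 + 908.987 = 1566.24.
Reliability = 1566.24 / 1799.19 = 0.8705.

0.8705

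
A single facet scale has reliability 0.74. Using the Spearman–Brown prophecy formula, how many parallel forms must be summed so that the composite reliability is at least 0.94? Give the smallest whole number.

k ≥ ρ*(1−ρ₁)/(ρ₁(1−ρ*)) = 0.94·0.26 / (0.74·0.06) = 5.505.
Smallest integer k = 6.

6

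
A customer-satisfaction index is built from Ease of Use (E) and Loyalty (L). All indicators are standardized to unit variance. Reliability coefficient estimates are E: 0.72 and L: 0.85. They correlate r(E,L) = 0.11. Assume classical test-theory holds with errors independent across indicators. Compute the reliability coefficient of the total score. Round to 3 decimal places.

Var(E+L) = 2 + 2·[0.11] = 2 + 0.22 = 2.22.
With uncorrelated errors the cross-covariances are all true-score covariance, so they carry over unchanged; only the diagonal terms shrink to ρᵢσᵢ².
True-score variance = [0.72 + 0.85] + 0.22 = 1.57 + 0.22 = 1.79.
Reliability = 1.79 / 2.22 = 0.806.

0.806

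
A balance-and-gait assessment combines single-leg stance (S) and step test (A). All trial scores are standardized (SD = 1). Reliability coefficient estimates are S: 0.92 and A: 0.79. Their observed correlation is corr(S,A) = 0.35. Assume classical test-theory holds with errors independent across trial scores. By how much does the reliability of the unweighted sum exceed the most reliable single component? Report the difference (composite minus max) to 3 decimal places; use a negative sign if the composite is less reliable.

Var(sum) = 2 + 0.7 = 2.7; true-score variance = 1.71 + 0.7 = 2.41; composite reliability = 0.8926.
Max component reliability = 0.9200.
Difference = 0.8926 − 0.9200 = -0.027.

-0.027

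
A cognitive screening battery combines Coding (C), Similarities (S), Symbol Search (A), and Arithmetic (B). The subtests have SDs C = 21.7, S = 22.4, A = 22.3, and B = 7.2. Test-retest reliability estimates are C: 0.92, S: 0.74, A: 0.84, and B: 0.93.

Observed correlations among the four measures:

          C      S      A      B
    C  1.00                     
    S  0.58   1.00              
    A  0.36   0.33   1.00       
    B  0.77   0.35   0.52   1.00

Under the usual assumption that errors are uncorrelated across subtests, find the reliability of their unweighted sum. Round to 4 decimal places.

Var(C+S+A+B) = 21.7² + 22.4² + 22.3² + 7.2² + 2·[21.7·22.4·0.58 + 21.7·22.3·0.36 + 21.7·7.2·0.77 + 22.4·22.3·0.33 + 22.4·7.2·0.35 + 22.3·7.2·0.52] = 1521.78 + 1762.44 = 3284.22.
Because errors are independent across components, Cov(Tᵢ,Tⱼ) = Cov(Xᵢ,Xⱼ); the off-diagonal part of the true-score variance is the same as above.
True-score variance = [21.7²·0.92 + 22.4²·0.74 + 22.3²·0.84 + 7.2²·0.93] + 1762.44 = 1270.46 + 1762.44 = 3032.9.
Reliability = 3032.9 / 3284.22 = 0.9235.

0.9235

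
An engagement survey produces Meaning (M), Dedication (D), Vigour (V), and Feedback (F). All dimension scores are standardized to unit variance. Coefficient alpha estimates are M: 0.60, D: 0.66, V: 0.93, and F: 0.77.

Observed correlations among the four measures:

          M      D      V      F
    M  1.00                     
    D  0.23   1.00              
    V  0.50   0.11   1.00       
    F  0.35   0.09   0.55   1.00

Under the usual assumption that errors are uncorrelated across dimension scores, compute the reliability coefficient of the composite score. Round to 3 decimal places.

0.864

Var(M+D+V+F) = 4 + 2·[0.23 + 0.50 + 0.35 + 0.11 + 0.09 + 0.55] = 4 + 3.66 = 7.66.
Under uncorrelated errors the observed covariances equal the true-score covariances, so only the own-variance terms attenuate.
True-score variance = [0.60 + 0.66 + 0.93 + 0.77] + 3.66 = 2.96 + 3.66 = 6.62.
Reliability = 6.62 / 7.66 = 0.864.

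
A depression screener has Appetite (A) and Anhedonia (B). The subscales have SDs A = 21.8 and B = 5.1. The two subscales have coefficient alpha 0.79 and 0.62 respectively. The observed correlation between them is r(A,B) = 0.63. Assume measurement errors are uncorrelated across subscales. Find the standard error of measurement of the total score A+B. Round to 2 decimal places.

Var(total) = 501.25 + 140.087 = 641.337.
True-score variance = 391.566 + 140.087 = 531.653, so reliability = 0.8290.
Error variance = 641.337 − 531.653 = 109.684; SEM = √109.684 = 10.47.

10.47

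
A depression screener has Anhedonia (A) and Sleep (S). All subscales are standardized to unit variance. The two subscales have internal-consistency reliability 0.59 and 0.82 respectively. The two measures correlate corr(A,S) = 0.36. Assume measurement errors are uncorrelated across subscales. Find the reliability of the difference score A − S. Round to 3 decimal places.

Var(A−S) = 1 + 1 − 2·0.36 = 2 − 0.72 = 1.28.
Under uncorrelated errors the observed covariances equal the true-score covariances, so only the own-variance terms attenuate.
True-score variance = [0.59 + 0.82] − 0.72 = 1.41 − 0.72 = 0.69.
Reliability = 0.69 / 1.28 = 0.539.

0.539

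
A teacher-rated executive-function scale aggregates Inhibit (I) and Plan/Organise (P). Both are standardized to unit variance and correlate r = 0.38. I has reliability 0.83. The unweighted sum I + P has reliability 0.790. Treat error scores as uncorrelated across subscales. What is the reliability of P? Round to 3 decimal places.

Var(I+P) = 2 + 2·0.38 = 2.760.
True-score variance = ρ_I + ρ_P + 2·0.38, so 0.790 = (0.83 + ρ_P + 0.76) / 2.760.
ρ_P = 0.790·2.760 − 0.83 − 0.76 = 0.590.

0.590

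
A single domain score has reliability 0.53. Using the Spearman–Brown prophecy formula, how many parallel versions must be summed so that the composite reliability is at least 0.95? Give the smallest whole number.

17

k ≥ ρ*(1−ρ₁)/(ρ₁(1−ρ*)) = 0.95·0.47 / (0.53·0.05) = 16.849.
Smallest integer k = 17.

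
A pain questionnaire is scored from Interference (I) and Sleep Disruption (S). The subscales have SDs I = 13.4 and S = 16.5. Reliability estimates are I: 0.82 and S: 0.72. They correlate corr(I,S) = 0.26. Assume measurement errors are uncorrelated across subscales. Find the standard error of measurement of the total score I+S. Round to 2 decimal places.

10.42

Var(total) = 451.81 + 114.972 = 566.782.
True-score variance = 343.259 + 114.972 = 458.231, so reliability = 0.8085.
Error variance = 566.782 − 458.231 = 108.551; SEM = √108.551 = 10.42.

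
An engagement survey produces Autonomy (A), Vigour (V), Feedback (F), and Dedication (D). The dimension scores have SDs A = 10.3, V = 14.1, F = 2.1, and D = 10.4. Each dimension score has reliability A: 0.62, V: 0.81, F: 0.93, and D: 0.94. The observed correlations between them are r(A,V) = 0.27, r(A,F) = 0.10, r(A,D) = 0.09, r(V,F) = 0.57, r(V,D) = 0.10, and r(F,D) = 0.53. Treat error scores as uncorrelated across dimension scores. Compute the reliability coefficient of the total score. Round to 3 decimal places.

0.860

Var(A+V+F+D) = 10.3² + 14.1² + 2.1² + 10.4² + 2·[10.3·14.1·0.27 + 10.3·2.1·0.10 + 10.3·10.4·0.09 + 14.1·2.1·0.57 + 14.1·10.4·0.10 + 2.1·10.4·0.53] = 417.47 + 188.266 = 605.736.
With uncorrelated errors the cross-covariances are all true-score covariance, so they carry over unchanged; only the diagonal terms shrink to ρᵢσᵢ².
True-score variance = [10.3²·0.62 + 14.1²·0.81 + 2.1²·0.93 + 10.4²·0.94] + 188.266 = 332.584 + 188.266 = 520.849.
Reliability = 520.849 / 605.736 = 0.860.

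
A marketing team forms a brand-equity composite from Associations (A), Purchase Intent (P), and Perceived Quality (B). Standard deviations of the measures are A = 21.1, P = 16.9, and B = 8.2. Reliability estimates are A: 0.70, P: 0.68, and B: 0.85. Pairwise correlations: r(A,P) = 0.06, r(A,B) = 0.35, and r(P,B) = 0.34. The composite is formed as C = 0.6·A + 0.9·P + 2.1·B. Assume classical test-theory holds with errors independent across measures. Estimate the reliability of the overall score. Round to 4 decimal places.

Var(C) = 0.6²·21.1² + 0.9²·16.9² + 2.1²·8.2² + 2·[0.54·21.1·16.9·0.06 + 1.26·21.1·8.2·0.35 + 1.89·16.9·8.2·0.34] = 688.148 + 353.814 = 1041.96.
Under uncorrelated errors the observed covariances equal the true-score covariances, so only the own-variance terms attenuate.
True-score variance = [0.6²·21.1²·0.70 + 0.9²·16.9²·0.68 + 2.1²·8.2²·0.85] + 353.814 = 521.556 + 353.814 = 875.37.
Reliability = 875.37 / 1041.96 = 0.8401.

0.8401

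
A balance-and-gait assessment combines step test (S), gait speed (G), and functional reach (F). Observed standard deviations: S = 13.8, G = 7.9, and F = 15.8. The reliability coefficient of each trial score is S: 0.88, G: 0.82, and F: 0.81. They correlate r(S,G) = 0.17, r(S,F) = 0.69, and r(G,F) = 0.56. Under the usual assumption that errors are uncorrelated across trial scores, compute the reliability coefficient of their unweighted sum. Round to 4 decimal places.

0.9168

Var(S+G+F) = 13.8² + 7.9² + 15.8² + 2·[13.8·7.9·0.17 + 13.8·15.8·0.69 + 7.9·15.8·0.56] = 502.49 + 477.76 = 980.25.
Under uncorrelated errors the observed covariances equal the true-score covariances, so only the own-variance terms attenuate.
True-score variance = [13.8²·0.88 + 7.9²·0.82 + 15.8²·0.81] + 477.76 = 420.972 + 477.76 = 898.732.
Reliability = 898.732 / 980.25 = 0.9168.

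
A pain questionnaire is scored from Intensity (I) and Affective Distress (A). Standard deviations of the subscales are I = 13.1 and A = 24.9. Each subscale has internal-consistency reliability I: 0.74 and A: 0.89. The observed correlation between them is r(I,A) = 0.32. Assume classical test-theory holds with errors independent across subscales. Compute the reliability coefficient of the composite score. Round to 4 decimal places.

0.8872

Var(I+A) = 13.1² + 24.9² + 2·[13.1·24.9·0.32] = 791.62 + 208.762 = 1000.38.
With uncorrelated errors the cross-covariances are all true-score covariance, so they carry over unchanged; only the diagonal terms shrink to ρᵢσᵢ².
True-score variance = [13.1²·0.74 + 24.9²·0.89] + 208.762 = 678.8 + 208.762 = 887.562.
Reliability = 887.562 / 1000.38 = 0.8872.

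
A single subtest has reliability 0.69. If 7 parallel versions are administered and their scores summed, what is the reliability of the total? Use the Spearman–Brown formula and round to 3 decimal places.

ρ_k = kρ / (1 + (k−1)ρ) = 7·0.69 / (1 + 6·0.69) = 4.830 / 5.140 = 0.940.

0.940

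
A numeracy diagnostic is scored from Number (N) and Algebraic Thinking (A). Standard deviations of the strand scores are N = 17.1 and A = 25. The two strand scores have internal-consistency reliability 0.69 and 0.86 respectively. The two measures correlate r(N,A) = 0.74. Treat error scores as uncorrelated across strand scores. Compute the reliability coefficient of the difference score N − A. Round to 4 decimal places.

Var(N−A) = 17.1² + 25² − 2·17.1·25·0.74 = 917.41 − 632.7 = 284.71.
Because errors are independent across components, Cov(Tᵢ,Tⱼ) = Cov(Xᵢ,Xⱼ); the off-diagonal part of the true-score variance is the same as above.
True-score variance = [17.1²·0.69 + 25²·0.86] − 632.7 = 739.263 − 632.7 = 106.563.
Reliability = 106.563 / 284.71 = 0.3743.

0.3743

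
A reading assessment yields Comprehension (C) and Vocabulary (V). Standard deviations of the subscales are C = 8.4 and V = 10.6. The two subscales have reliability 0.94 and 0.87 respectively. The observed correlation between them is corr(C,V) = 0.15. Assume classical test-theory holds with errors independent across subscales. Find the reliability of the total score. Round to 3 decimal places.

Var(C+V) = 8.4² + 10.6² + 2·[8.4·10.6·0.15] = 182.92 + 26.712 = 209.632.
Because errors are independent across components, Cov(Tᵢ,Tⱼ) = Cov(Xᵢ,Xⱼ); the off-diagonal part of the true-score variance is the same as above.
True-score variance = [8.4²·0.94 + 10.6²·0.87] + 26.712 = 164.08 + 26.712 = 190.792.
Reliability = 190.792 / 209.632 = 0.910.

0.910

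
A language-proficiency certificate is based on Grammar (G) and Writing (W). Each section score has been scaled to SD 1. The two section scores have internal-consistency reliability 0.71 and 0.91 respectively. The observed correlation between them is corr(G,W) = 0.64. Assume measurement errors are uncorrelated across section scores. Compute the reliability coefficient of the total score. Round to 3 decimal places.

Var(G+W) = 2 + 2·[0.64] = 2 + 1.28 = 3.28.
Because errors are independent across components, Cov(Tᵢ,Tⱼ) = Cov(Xᵢ,Xⱼ); the off-diagonal part of the true-score variance is the same as above.
True-score variance = [0.71 + 0.91] + 1.28 = 1.62 + 1.28 = 2.9.
Reliability = 2.9 / 3.28 = 0.884.

0.884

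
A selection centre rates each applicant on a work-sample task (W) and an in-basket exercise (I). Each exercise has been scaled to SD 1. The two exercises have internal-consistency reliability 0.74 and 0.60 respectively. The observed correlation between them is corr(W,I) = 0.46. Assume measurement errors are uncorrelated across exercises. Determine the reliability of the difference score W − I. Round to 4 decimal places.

0.3889

Var(W−I) = 1 + 1 − 2·0.46 = 2 − 0.92 = 1.08.
Because errors are independent across components, Cov(Tᵢ,Tⱼ) = Cov(Xᵢ,Xⱼ); the off-diagonal part of the true-score variance is the same as above.
True-score variance = [0.74 + 0.60] − 0.92 = 1.34 − 0.92 = 0.42.
Reliability = 0.42 / 1.08 = 0.3889.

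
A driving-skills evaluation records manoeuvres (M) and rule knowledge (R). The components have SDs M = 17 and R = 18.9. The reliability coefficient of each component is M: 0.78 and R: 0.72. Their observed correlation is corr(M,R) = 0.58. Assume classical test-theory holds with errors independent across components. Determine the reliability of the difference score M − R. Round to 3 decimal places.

Var(M−R) = 17² + 18.9² − 2·17·18.9·0.58 = 646.21 − 372.708 = 273.502.
Under uncorrelated errors the observed covariances equal the true-score covariances, so only the own-variance terms attenuate.
True-score variance = [17²·0.78 + 18.9²·0.72] − 372.708 = 482.611 − 372.708 = 109.903.
Reliability = 109.903 / 273.502 = 0.402.

0.402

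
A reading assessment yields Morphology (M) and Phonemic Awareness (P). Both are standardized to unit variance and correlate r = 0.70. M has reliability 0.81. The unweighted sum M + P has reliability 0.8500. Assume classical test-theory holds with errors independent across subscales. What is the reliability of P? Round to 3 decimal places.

0.680

Var(M+P) = 2 + 2·0.70 = 3.400.
True-score variance = ρ_M + ρ_P + 2·0.70, so 0.8500 = (0.81 + ρ_P + 1.40) / 3.400.
ρ_P = 0.8500·3.400 − 0.81 − 1.40 = 0.680.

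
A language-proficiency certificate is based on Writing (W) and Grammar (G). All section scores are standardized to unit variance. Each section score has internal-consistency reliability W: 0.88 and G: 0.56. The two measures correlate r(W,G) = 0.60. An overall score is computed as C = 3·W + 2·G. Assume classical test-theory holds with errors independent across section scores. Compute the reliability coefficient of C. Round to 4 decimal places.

0.8594

Var(C) = 3² + 2² + 2·[6·0.60] = 13 + 7.2 = 20.2.
Because errors are independent across components, Cov(Tᵢ,Tⱼ) = Cov(Xᵢ,Xⱼ); the off-diagonal part of the true-score variance is the same as above.
True-score variance = [3²·0.88 + 2²·0.56] + 7.2 = 10.16 + 7.2 = 17.36.
Reliability = 17.36 / 20.2 = 0.8594.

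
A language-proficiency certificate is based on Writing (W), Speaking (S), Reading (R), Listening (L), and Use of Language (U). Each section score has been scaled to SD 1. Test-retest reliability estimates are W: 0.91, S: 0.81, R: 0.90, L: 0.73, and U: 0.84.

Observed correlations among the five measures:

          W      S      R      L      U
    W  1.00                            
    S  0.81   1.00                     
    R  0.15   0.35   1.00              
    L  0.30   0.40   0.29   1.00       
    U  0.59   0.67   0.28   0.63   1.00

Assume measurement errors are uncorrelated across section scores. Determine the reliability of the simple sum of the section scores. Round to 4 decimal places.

Var(W+S+R+L+U) = 5 + 2·[0.81 + 0.15 + 0.30 + 0.59 + 0.35 + 0.40 + 0.67 + 0.29 + 0.28 + 0.63] = 5 + 8.94 = 13.94.
With uncorrelated errors the cross-covariances are all true-score covariance, so they carry over unchanged; only the diagonal terms shrink to ρᵢσᵢ².
True-score variance = [0.91 + 0.81 + 0.90 + 0.73 + 0.84] + 8.94 = 4.19 + 8.94 = 13.13.
Reliability = 13.13 / 13.94 = 0.9419.

0.9419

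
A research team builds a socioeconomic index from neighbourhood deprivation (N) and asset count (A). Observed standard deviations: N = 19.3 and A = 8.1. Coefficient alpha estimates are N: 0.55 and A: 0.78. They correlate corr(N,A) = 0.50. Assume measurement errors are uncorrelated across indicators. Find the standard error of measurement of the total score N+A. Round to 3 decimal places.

Var(total) = 438.1 + 156.33 = 594.43.
True-score variance = 256.045 + 156.33 = 412.375, so reliability = 0.6937.
Error variance = 594.43 − 412.375 = 182.055; SEM = √182.055 = 13.493.

13.493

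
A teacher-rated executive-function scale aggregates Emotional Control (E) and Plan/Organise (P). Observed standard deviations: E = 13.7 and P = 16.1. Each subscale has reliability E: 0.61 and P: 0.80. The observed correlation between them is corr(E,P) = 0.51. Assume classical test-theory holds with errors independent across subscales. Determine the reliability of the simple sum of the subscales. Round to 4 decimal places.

0.8139

Var(E+P) = 13.7² + 16.1² + 2·[13.7·16.1·0.51] = 446.9 + 224.981 = 671.881.
Under uncorrelated errors the observed covariances equal the true-score covariances, so only the own-variance terms attenuate.
True-score variance = [13.7²·0.61 + 16.1²·0.80] + 224.981 = 321.859 + 224.981 = 546.84.
Reliability = 546.84 / 671.881 = 0.8139.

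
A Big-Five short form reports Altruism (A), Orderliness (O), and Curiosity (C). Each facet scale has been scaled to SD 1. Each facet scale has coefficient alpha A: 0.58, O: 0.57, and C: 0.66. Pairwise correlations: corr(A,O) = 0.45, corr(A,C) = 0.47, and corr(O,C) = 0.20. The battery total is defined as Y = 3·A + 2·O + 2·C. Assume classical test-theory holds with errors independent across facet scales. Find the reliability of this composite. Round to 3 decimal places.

0.769

Var(Y) = 3² + 2² + 2² + 2·[6·0.45 + 6·0.47 + 4·0.20] = 17 + 12.64 = 29.64.
Because errors are independent across components, Cov(Tᵢ,Tⱼ) = Cov(Xᵢ,Xⱼ); the off-diagonal part of the true-score variance is the same as above.
True-score variance = [3²·0.58 + 2²·0.57 + 2²·0.66] + 12.64 = 10.14 + 12.64 = 22.78.
Reliability = 22.78 / 29.64 = 0.769.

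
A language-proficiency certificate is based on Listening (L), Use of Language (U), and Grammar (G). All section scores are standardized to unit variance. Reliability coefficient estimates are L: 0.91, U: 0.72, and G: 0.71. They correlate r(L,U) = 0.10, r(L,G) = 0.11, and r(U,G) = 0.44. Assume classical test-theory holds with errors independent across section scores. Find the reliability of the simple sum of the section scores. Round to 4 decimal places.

Var(L+U+G) = 3 + 2·[0.10 + 0.11 + 0.44] = 3 + 1.3 = 4.3.
Under uncorrelated errors the observed covariances equal the true-score covariances, so only the own-variance terms attenuate.
True-score variance = [0.91 + 0.72 + 0.71] + 1.3 = 2.34 + 1.3 = 3.64.
Reliability = 3.64 / 4.3 = 0.8465.

0.8465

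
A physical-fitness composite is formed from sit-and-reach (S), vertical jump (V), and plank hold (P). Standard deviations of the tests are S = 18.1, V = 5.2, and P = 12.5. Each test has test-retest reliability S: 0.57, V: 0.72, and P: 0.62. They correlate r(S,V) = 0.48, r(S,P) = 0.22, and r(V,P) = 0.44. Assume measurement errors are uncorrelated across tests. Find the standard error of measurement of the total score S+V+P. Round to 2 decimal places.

14.42

Var(total) = 510.9 + 247.105 = 758.005.
True-score variance = 303.082 + 247.105 = 550.187, so reliability = 0.7258.
Error variance = 758.005 − 550.187 = 207.819; SEM = √207.819 = 14.42.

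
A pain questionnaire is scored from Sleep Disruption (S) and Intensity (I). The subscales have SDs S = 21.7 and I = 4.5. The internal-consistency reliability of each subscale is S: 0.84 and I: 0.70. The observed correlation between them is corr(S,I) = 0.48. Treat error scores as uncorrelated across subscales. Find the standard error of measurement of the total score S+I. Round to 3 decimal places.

9.023

Var(total) = 491.14 + 93.744 = 584.884.
True-score variance = 409.723 + 93.744 = 503.467, so reliability = 0.8608.
Error variance = 584.884 − 503.467 = 81.4174; SEM = √81.4174 = 9.023.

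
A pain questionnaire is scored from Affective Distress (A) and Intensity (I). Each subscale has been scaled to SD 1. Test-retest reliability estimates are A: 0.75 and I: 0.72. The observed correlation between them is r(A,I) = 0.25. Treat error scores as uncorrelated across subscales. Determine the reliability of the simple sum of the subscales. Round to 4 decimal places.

0.7880

Var(A+I) = 2 + 2·[0.25] = 2 + 0.5 = 2.5.
Under uncorrelated errors the observed covariances equal the true-score covariances, so only the own-variance terms attenuate.
True-score variance = [0.75 + 0.72] + 0.5 = 1.47 + 0.5 = 1.97.
Reliability = 1.97 / 2.5 = 0.7880.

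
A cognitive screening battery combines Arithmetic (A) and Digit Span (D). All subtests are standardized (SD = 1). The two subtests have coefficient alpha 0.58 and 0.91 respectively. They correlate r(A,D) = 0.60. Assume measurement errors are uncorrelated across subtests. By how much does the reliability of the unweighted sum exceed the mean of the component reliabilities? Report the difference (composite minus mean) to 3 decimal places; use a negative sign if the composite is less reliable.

Var(sum) = 2 + 1.2 = 3.2; true-score variance = 1.49 + 1.2 = 2.69; composite reliability = 0.8406.
Mean component reliability = 0.7450.
Difference = 0.8406 − 0.7450 = 0.096.

0.096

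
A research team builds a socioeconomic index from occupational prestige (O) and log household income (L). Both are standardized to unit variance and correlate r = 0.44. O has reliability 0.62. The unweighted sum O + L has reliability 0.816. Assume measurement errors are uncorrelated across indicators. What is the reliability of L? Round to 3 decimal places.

0.850

Var(O+L) = 2 + 2·0.44 = 2.880.
True-score variance = ρ_O + ρ_L + 2·0.44, so 0.816 = (0.62 + ρ_L + 0.88) / 2.880.
ρ_L = 0.816·2.880 − 0.62 − 0.88 = 0.850.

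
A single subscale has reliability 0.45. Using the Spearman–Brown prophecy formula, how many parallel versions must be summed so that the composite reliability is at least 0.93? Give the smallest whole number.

k ≥ ρ*(1−ρ₁)/(ρ₁(1−ρ*)) = 0.93·0.55 / (0.45·0.07) = 16.238.
Smallest integer k = 17.

17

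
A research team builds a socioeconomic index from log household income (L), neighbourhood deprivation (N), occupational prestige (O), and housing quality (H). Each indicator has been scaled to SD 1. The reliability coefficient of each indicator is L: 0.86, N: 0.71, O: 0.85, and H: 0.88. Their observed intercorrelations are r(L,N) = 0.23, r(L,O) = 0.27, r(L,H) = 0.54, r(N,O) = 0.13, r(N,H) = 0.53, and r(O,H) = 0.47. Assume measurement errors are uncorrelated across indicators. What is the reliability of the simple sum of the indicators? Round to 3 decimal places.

Var(L+N+O+H) = 4 + 2·[0.23 + 0.27 + 0.54 + 0.13 + 0.53 + 0.47] = 4 + 4.34 = 8.34.
Because errors are independent across components, Cov(Tᵢ,Tⱼ) = Cov(Xᵢ,Xⱼ); the off-diagonal part of the true-score variance is the same as above.
True-score variance = [0.86 + 0.71 + 0.85 + 0.88] + 4.34 = 3.3 + 4.34 = 7.64.
Reliability = 7.64 / 8.34 = 0.916.

0.916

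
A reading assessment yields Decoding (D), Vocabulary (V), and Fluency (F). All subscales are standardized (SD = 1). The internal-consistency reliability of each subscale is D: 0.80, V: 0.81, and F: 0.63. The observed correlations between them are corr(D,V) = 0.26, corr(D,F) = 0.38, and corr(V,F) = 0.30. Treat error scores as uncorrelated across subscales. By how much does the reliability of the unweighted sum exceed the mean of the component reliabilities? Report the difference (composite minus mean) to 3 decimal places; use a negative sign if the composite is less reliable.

0.098

Var(sum) = 3 + 1.88 = 4.88; true-score variance = 2.24 + 1.88 = 4.12; composite reliability = 0.8443.
Mean component reliability = 0.7467.
Difference = 0.8443 − 0.7467 = 0.098.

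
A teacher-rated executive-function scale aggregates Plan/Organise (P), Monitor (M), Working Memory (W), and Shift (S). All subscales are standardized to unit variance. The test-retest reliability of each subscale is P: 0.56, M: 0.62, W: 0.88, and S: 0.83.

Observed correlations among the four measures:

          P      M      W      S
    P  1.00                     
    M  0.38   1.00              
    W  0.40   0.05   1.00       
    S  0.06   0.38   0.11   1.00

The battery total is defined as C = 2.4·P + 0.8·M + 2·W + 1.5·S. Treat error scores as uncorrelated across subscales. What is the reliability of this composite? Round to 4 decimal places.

0.8190

Var(C) = 2.4² + 0.8² + 2² + 1.5² + 2·[1.92·0.38 + 4.8·0.40 + 3.6·0.06 + 1.6·0.05 + 1.2·0.38 + 3·0.11] = 12.65 + 7.4632 = 20.1132.
With uncorrelated errors the cross-covariances are all true-score covariance, so they carry over unchanged; only the diagonal terms shrink to ρᵢσᵢ².
True-score variance = [2.4²·0.56 + 0.8²·0.62 + 2²·0.88 + 1.5²·0.83] + 7.4632 = 9.0099 + 7.4632 = 16.4731.
Reliability = 16.4731 / 20.1132 = 0.8190.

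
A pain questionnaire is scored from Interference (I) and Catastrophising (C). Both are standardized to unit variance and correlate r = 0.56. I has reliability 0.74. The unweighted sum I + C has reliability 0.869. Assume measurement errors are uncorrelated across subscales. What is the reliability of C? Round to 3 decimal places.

Var(I+C) = 2 + 2·0.56 = 3.120.
True-score variance = ρ_I + ρ_C + 2·0.56, so 0.869 = (0.74 + ρ_C + 1.12) / 3.120.
ρ_C = 0.869·3.120 − 0.74 − 1.12 = 0.851.

0.851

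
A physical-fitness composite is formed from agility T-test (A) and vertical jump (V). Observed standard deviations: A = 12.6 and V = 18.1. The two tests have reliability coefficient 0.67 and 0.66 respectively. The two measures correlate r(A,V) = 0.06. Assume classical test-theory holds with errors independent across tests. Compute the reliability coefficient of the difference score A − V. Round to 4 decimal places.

Var(A−V) = 12.6² + 18.1² − 2·12.6·18.1·0.06 = 486.37 − 27.3672 = 459.003.
Under uncorrelated errors the observed covariances equal the true-score covariances, so only the own-variance terms attenuate.
True-score variance = [12.6²·0.67 + 18.1²·0.66] − 27.3672 = 322.592 − 27.3672 = 295.225.
Reliability = 295.225 / 459.003 = 0.6432.

0.6432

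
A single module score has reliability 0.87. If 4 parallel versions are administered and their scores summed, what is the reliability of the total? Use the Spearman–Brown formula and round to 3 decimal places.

0.964

ρ_k = kρ / (1 + (k−1)ρ) = 4·0.87 / (1 + 3·0.87) = 3.480 / 3.610 = 0.964.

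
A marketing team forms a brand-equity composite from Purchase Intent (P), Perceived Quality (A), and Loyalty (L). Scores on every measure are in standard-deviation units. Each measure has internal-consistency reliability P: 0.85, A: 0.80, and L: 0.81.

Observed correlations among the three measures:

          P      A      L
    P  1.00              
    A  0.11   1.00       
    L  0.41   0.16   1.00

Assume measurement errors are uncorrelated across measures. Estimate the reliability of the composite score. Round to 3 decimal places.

Var(P+A+L) = 3 + 2·[0.11 + 0.41 + 0.16] = 3 + 1.36 = 4.36.
Because errors are independent across components, Cov(Tᵢ,Tⱼ) = Cov(Xᵢ,Xⱼ); the off-diagonal part of the true-score variance is the same as above.
True-score variance = [0.85 + 0.80 + 0.81] + 1.36 = 2.46 + 1.36 = 3.82.
Reliability = 3.82 / 4.36 = 0.876.

0.876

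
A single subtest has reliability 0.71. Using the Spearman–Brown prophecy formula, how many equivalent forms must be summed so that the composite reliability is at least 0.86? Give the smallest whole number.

k ≥ ρ*(1−ρ₁)/(ρ₁(1−ρ*)) = 0.86·0.29 / (0.71·0.14) = 2.509.
Smallest integer k = 3.

3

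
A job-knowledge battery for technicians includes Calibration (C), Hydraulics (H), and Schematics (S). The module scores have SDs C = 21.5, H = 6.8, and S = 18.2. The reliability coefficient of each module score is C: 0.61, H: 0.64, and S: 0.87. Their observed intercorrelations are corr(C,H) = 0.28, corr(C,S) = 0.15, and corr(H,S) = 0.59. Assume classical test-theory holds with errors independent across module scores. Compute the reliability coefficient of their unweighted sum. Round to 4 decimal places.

0.7975

Var(C+H+S) = 21.5² + 6.8² + 18.2² + 2·[21.5·6.8·0.28 + 21.5·18.2·0.15 + 6.8·18.2·0.59] = 839.73 + 345.299 = 1185.03.
With uncorrelated errors the cross-covariances are all true-score covariance, so they carry over unchanged; only the diagonal terms shrink to ρᵢσᵢ².
True-score variance = [21.5²·0.61 + 6.8²·0.64 + 18.2²·0.87] + 345.299 = 599.745 + 345.299 = 945.044.
Reliability = 945.044 / 1185.03 = 0.7975.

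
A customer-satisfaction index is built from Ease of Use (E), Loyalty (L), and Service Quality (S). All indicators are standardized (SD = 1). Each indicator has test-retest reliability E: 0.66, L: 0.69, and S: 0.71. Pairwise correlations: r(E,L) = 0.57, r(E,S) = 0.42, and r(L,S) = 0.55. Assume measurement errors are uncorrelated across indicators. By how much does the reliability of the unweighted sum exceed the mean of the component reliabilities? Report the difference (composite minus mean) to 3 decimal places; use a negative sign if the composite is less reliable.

0.159

Var(sum) = 3 + 3.08 = 6.08; true-score variance = 2.06 + 3.08 = 5.14; composite reliability = 0.8454.
Mean component reliability = 0.6867.
Difference = 0.8454 − 0.6867 = 0.159.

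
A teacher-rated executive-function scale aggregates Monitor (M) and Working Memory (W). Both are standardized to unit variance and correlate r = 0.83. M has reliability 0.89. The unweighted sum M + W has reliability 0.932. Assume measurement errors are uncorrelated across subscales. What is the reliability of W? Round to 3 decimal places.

Var(M+W) = 2 + 2·0.83 = 3.660.
True-score variance = ρ_M + ρ_W + 2·0.83, so 0.932 = (0.89 + ρ_W + 1.66) / 3.660.
ρ_W = 0.932·3.660 − 0.89 − 1.66 = 0.861.

0.861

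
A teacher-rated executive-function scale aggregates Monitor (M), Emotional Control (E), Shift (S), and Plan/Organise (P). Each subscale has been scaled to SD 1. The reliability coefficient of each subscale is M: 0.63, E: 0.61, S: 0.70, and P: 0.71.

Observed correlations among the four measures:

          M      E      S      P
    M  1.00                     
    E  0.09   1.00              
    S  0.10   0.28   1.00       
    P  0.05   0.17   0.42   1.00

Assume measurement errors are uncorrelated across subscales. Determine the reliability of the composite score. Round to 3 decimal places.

Var(M+E+S+P) = 4 + 2·[0.09 + 0.10 + 0.05 + 0.28 + 0.17 + 0.42] = 4 + 2.22 = 6.22.
Because errors are independent across components, Cov(Tᵢ,Tⱼ) = Cov(Xᵢ,Xⱼ); the off-diagonal part of the true-score variance is the same as above.
True-score variance = [0.63 + 0.61 + 0.70 + 0.71] + 2.22 = 2.65 + 2.22 = 4.87.
Reliability = 4.87 / 6.22 = 0.783.

0.783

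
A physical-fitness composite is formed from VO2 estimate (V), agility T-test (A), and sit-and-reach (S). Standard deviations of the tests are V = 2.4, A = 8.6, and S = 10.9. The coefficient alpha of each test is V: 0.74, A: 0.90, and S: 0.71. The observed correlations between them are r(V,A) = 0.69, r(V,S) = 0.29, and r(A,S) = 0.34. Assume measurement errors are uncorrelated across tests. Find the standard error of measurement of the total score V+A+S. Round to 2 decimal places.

Var(total) = 198.53 + 107.399 = 305.929.
True-score variance = 155.181 + 107.399 = 262.581, so reliability = 0.8583.
Error variance = 305.929 − 262.581 = 43.3485; SEM = √43.3485 = 6.58.

6.58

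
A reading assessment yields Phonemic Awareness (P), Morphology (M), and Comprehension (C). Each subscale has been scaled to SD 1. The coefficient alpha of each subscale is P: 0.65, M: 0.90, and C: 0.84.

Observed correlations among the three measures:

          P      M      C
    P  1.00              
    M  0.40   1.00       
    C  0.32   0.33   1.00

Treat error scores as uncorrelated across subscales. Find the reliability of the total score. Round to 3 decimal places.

0.880

Var(P+M+C) = 3 + 2·[0.40 + 0.32 + 0.33] = 3 + 2.1 = 5.1.
Because errors are independent across components, Cov(Tᵢ,Tⱼ) = Cov(Xᵢ,Xⱼ); the off-diagonal part of the true-score variance is the same as above.
True-score variance = [0.65 + 0.90 + 0.84] + 2.1 = 2.39 + 2.1 = 4.49.
Reliability = 4.49 / 5.1 = 0.880.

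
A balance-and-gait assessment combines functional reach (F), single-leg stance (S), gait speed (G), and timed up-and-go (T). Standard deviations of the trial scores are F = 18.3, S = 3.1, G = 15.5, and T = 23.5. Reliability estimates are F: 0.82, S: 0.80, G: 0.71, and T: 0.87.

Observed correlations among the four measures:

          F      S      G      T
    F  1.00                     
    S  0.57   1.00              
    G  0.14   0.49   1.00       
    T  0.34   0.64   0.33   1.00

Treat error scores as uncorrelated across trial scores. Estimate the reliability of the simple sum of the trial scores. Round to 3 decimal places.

Var(F+S+G+T) = 18.3² + 3.1² + 15.5² + 23.5² + 2·[18.3·3.1·0.57 + 18.3·15.5·0.14 + 18.3·23.5·0.34 + 3.1·15.5·0.49 + 3.1·23.5·0.64 + 15.5·23.5·0.33] = 1137 + 817.27 = 1954.27.
Because errors are independent across components, Cov(Tᵢ,Tⱼ) = Cov(Xᵢ,Xⱼ); the off-diagonal part of the true-score variance is the same as above.
True-score variance = [18.3²·0.82 + 3.1²·0.80 + 15.5²·0.71 + 23.5²·0.87] + 817.27 = 933.333 + 817.27 = 1750.6.
Reliability = 1750.6 / 1954.27 = 0.896.

0.896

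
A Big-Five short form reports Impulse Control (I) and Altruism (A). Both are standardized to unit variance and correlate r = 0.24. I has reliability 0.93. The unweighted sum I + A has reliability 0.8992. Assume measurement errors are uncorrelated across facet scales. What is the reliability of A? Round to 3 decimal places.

0.820

Var(I+A) = 2 + 2·0.24 = 2.480.
True-score variance = ρ_I + ρ_A + 2·0.24, so 0.8992 = (0.93 + ρ_A + 0.48) / 2.480.
ρ_A = 0.8992·2.480 − 0.93 − 0.48 = 0.820.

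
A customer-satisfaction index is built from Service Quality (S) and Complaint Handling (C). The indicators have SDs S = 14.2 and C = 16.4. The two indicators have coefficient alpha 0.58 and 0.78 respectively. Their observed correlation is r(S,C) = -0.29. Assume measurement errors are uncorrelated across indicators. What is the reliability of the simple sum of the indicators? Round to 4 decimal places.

0.5712

Var(S+C) = 14.2² + 16.4² + 2·[14.2·16.4·(-0.29)] = 470.6 − 135.07 = 335.53.
With uncorrelated errors the cross-covariances are all true-score covariance, so they carry over unchanged; only the diagonal terms shrink to ρᵢσᵢ².
True-score variance = [14.2²·0.58 + 16.4²·0.78] − 135.07 = 326.74 − 135.07 = 191.67.
Reliability = 191.67 / 335.53 = 0.5712.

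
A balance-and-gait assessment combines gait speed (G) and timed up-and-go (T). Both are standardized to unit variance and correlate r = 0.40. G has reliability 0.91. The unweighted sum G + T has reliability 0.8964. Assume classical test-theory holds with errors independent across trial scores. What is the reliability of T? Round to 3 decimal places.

Var(G+T) = 2 + 2·0.40 = 2.800.
True-score variance = ρ_G + ρ_T + 2·0.40, so 0.8964 = (0.91 + ρ_T + 0.80) / 2.800.
ρ_T = 0.8964·2.800 − 0.91 − 0.80 = 0.800.

0.800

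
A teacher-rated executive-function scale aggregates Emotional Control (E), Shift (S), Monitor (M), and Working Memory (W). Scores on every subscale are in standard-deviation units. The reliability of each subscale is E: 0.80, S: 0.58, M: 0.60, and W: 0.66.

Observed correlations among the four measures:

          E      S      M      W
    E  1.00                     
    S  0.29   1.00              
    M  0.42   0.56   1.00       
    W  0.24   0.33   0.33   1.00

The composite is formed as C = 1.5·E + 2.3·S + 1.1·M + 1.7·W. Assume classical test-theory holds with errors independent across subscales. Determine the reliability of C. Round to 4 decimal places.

0.8193

Var(C) = 1.5² + 2.3² + 1.1² + 1.7² + 2·[3.45·0.29 + 1.65·0.42 + 2.55·0.24 + 2.53·0.56 + 3.91·0.33 + 1.87·0.33] = 11.64 + 11.2594 = 22.8994.
Because errors are independent across components, Cov(Tᵢ,Tⱼ) = Cov(Xᵢ,Xⱼ); the off-diagonal part of the true-score variance is the same as above.
True-score variance = [1.5²·0.80 + 2.3²·0.58 + 1.1²·0.60 + 1.7²·0.66] + 11.2594 = 7.5016 + 11.2594 = 18.761.
Reliability = 18.761 / 22.8994 = 0.8193.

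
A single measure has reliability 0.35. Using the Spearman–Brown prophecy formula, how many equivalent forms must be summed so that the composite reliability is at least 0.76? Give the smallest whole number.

6

k ≥ ρ*(1−ρ₁)/(ρ₁(1−ρ*)) = 0.76·0.65 / (0.35·0.24) = 5.881.
Smallest integer k = 6.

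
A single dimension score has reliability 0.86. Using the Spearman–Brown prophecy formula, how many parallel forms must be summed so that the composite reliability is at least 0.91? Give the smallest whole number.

2

k ≥ ρ*(1−ρ₁)/(ρ₁(1−ρ*)) = 0.91·0.14 / (0.86·0.09) = 1.646.
Smallest integer k = 2.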